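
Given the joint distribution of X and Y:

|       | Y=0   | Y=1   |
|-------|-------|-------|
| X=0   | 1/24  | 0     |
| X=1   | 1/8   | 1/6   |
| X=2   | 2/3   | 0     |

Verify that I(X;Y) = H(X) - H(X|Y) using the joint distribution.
Left side, from I(X;Y) = H(X) + H(Y) - H(X,Y):
Marginal P(X) (row sums):
  P(X=0) = 1/24 + 0 = 1/24
  P(X=1) = 1/8 + 1/6 = 7/24
  P(X=2) = 2/3 + 0 = 2/3
Marginal P(Y) (column sums):
  P(Y=0) = 1/24 + 1/8 + 2/3 = 5/6
  P(Y=1) = 0 + 1/6 + 0 = 1/6

H(X) = -[(1/24)·log₂(1/24) + (7/24)·log₂(7/24) + (2/3)·log₂(2/3)]
  = 0.1910 + 0.5185 + 0.3900
  = 1.0995 bits
H(Y) = -[(5/6)·log₂(5/6) + (1/6)·log₂(1/6)]
  = 0.2192 + 0.4308
  = 0.6500 bits
H(X,Y) = -[(1/24)·log₂(1/24) + (1/8)·log₂(1/8) + (1/6)·log₂(1/6) + (2/3)·log₂(2/3)]
  = 0.1910 + 0.3750 + 0.4308 + 0.3900
  = 1.3868 bits

I(X;Y) = H(X) + H(Y) - H(X,Y)
  = 1.0995 + 0.6500 - 1.3868
  = 0.3627 bits

Right side, with H(X|Y) computed directly from the conditional probabilities:
H(X|Y) = -Σ P(X,Y)·log₂ P(X|Y), where P(X|Y) = P(X,Y) / P(Y)
  (cells with P(X,Y) = 0 contribute 0)
  (X=0,Y=0): P(X|Y) = (1/24)/(5/6) = 1/20;  -(1/24)·log₂(1/20) = 0.1801
  (X=1,Y=0): P(X|Y) = (1/8)/(5/6) = 3/20;  -(1/8)·log₂(3/20) = 0.3421
  (X=1,Y=1): P(X|Y) = (1/6)/(1/6) = 1;  -(1/6)·log₂(1) = 0.0000
  (X=2,Y=0): P(X|Y) = (2/3)/(5/6) = 4/5;  -(2/3)·log₂(4/5) = 0.2146
H(X|Y) = 0.1801 + 0.3421 + 0.0000 + 0.2146
  = 0.7368 bits
H(X) - H(X|Y) = 1.0995 - 0.7368 = 0.3627 bits

Both sides equal 0.3627 bits, so I(X;Y) = H(X) - H(X|Y) ✓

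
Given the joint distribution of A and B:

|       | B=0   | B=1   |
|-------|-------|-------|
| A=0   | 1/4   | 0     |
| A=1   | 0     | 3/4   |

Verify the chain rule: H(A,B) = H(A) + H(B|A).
Left side:
H(A,B) = -[(1/4)·log₂(1/4) + (3/4)·log₂(3/4)]
  = 0.5000 + 0.3113
  = 0.8113 bits

Right side:
Marginal P(A) (row sums):
  P(A=0) = 1/4 + 0 = 1/4
  P(A=1) = 0 + 3/4 = 3/4
H(A) = -[(1/4)·log₂(1/4) + (3/4)·log₂(3/4)]
  = 0.5000 + 0.3113
  = 0.8113 bits
H(B|A) = -Σ P(A,B)·log₂ P(B|A), where P(B|A) = P(A,B) / P(A)
  (cells with P(A,B) = 0 contribute 0)
  (A=0,B=0): P(B|A) = (1/4)/(1/4) = 1;  -(1/4)·log₂(1) = 0.0000
  (A=1,B=1): P(B|A) = (3/4)/(3/4) = 1;  -(3/4)·log₂(1) = 0.0000
H(B|A) = 0.0000 + 0.0000
  = 0.0000 bits
H(A) + H(B|A) = 0.8113 + 0.0000 = 0.8113 bits

Both sides equal 0.8113 bits, so the chain rule holds ✓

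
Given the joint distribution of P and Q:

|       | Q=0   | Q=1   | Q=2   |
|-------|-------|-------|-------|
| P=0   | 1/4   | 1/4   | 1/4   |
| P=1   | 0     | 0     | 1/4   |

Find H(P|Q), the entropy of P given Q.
Marginal P(Q) (column sums):
  P(Q=0) = 1/4 + 0 = 1/4
  P(Q=1) = 1/4 + 0 = 1/4
  P(Q=2) = 1/4 + 1/4 = 1/2

H(P|Q) = -Σ P(P,Q)·log₂ P(P|Q), where P(P|Q) = P(P,Q) / P(Q)
  (cells with P(P,Q) = 0 contribute 0)
  (P=0,Q=0): P(P|Q) = (1/4)/(1/4) = 1;  -(1/4)·log₂(1) = 0.0000
  (P=0,Q=1): P(P|Q) = (1/4)/(1/4) = 1;  -(1/4)·log₂(1) = 0.0000
  (P=0,Q=2): P(P|Q) = (1/4)/(1/2) = 1/2;  -(1/4)·log₂(1/2) = 0.2500
  (P=1,Q=2): P(P|Q) = (1/4)/(1/2) = 1/2;  -(1/4)·log₂(1/2) = 0.2500
H(P|Q) = 0.0000 + 0.0000 + 0.2500 + 0.2500
  = 0.5000 bits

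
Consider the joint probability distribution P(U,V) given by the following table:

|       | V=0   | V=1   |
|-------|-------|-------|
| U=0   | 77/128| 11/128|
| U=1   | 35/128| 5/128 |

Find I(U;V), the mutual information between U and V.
Marginal P(U) (row sums):
  P(U=0) = 77/128 + 11/128 = 11/16
  P(U=1) = 35/128 + 5/128 = 5/16
Marginal P(V) (column sums):
  P(V=0) = 77/128 + 35/128 = 7/8
  P(V=1) = 11/128 + 5/128 = 1/8

H(U) = -[(11/16)·log₂(11/16) + (5/16)·log₂(5/16)]
  = 0.3716 + 0.5244
  = 0.8960 bits
H(V) = -[(7/8)·log₂(7/8) + (1/8)·log₂(1/8)]
  = 0.1686 + 0.3750
  = 0.5436 bits
H(U,V) = -[(77/128)·log₂(77/128) + (11/128)·log₂(11/128) + (35/128)·log₂(35/128) + (5/128)·log₂(5/128)]
  = 0.4411 + 0.3043 + 0.5115 + 0.1827
  = 1.4396 bits

I(U;V) = H(U) + H(V) - H(U,V)
  = 0.8960 + 0.5436 - 1.4396
  = 0.0000 bits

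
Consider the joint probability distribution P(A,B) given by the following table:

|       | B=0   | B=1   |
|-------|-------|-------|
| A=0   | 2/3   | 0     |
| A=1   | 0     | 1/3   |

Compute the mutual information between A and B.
Marginal P(A) (row sums):
  P(A=0) = 2/3 + 0 = 2/3
  P(A=1) = 0 + 1/3 = 1/3
Marginal P(B) (column sums):
  P(B=0) = 2/3 + 0 = 2/3
  P(B=1) = 0 + 1/3 = 1/3

H(A) = -[(2/3)·log₂(2/3) + (1/3)·log₂(1/3)]
  = 0.3900 + 0.5283
  = 0.9183 bits
H(B) = -[(2/3)·log₂(2/3) + (1/3)·log₂(1/3)]
  = 0.3900 + 0.5283
  = 0.9183 bits
H(A,B) = -[(2/3)·log₂(2/3) + (1/3)·log₂(1/3)]
  = 0.3900 + 0.5283
  = 0.9183 bits

I(A;B) = H(A) + H(B) - H(A,B)
  = 0.9183 + 0.9183 - 0.9183
  = 0.9183 bits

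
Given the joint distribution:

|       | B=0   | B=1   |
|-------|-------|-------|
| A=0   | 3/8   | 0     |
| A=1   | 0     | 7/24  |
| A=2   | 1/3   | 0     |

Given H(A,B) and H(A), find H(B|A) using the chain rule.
From the chain rule: H(A,B) = H(A) + H(B|A)
Therefore: H(B|A) = H(A,B) - H(A)

H(A,B) = -[(3/8)·log₂(3/8) + (7/24)·log₂(7/24) + (1/3)·log₂(1/3)]
  = 0.5306 + 0.5185 + 0.5283
  = 1.5774 bits
Marginal P(A) (row sums):
  P(A=0) = 3/8 + 0 = 3/8
  P(A=1) = 0 + 7/24 = 7/24
  P(A=2) = 1/3 + 0 = 1/3
H(A) = -[(3/8)·log₂(3/8) + (7/24)·log₂(7/24) + (1/3)·log₂(1/3)]
  = 0.5306 + 0.5185 + 0.5283
  = 1.5774 bits

H(B|A) = 1.5774 - 1.5774 = 0.0000 bits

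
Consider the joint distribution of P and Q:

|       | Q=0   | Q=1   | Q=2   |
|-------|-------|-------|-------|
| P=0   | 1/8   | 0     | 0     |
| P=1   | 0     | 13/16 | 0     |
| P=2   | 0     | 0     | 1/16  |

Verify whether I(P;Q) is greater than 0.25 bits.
Marginal P(P) (row sums):
  P(P=0) = 1/8 + 0 + 0 = 1/8
  P(P=1) = 0 + 13/16 + 0 = 13/16
  P(P=2) = 0 + 0 + 1/16 = 1/16
Marginal P(Q) (column sums):
  P(Q=0) = 1/8 + 0 + 0 = 1/8
  P(Q=1) = 0 + 13/16 + 0 = 13/16
  P(Q=2) = 0 + 0 + 1/16 = 1/16

H(P) = -[(1/8)·log₂(1/8) + (13/16)·log₂(13/16) + (1/16)·log₂(1/16)]
  = 0.3750 + 0.2434 + 0.2500
  = 0.8684 bits
H(Q) = -[(1/8)·log₂(1/8) + (13/16)·log₂(13/16) + (1/16)·log₂(1/16)]
  = 0.3750 + 0.2434 + 0.2500
  = 0.8684 bits
H(P,Q) = -[(1/8)·log₂(1/8) + (13/16)·log₂(13/16) + (1/16)·log₂(1/16)]
  = 0.3750 + 0.2434 + 0.2500
  = 0.8684 bits

I(P;Q) = H(P) + H(Q) - H(P,Q)
  = 0.8684 + 0.8684 - 0.8684
  = 0.8684 bits

Yes. I(P;Q) = 0.8684 bits, which is > 0.25 bits.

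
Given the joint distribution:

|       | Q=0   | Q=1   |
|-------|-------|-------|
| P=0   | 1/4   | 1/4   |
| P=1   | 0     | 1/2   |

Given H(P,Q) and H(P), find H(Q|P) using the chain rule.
From the chain rule: H(P,Q) = H(P) + H(Q|P)
Therefore: H(Q|P) = H(P,Q) - H(P)

H(P,Q) = -[(1/4)·log₂(1/4) + (1/4)·log₂(1/4) + (1/2)·log₂(1/2)]
  = 0.5000 + 0.5000 + 0.5000
  = 1.5000 bits
Marginal P(P) (row sums):
  P(P=0) = 1/4 + 1/4 = 1/2
  P(P=1) = 0 + 1/2 = 1/2
H(P) = -[(1/2)·log₂(1/2) + (1/2)·log₂(1/2)]
  = 0.5000 + 0.5000
  = 1.0000 bits

H(Q|P) = 1.5000 - 1.0000 = 0.5000 bits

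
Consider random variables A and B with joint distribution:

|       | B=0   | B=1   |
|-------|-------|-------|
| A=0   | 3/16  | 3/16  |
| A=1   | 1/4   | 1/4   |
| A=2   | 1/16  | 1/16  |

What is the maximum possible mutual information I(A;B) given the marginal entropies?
The upper bound on mutual information is I(A;B) ≤ min(H(A), H(B)).

Marginal P(A) (row sums):
  P(A=0) = 3/16 + 3/16 = 3/8
  P(A=1) = 1/4 + 1/4 = 1/2
  P(A=2) = 1/16 + 1/16 = 1/8
Marginal P(B) (column sums):
  P(B=0) = 3/16 + 1/4 + 1/16 = 1/2
  P(B=1) = 3/16 + 1/4 + 1/16 = 1/2

H(A) = -[(3/8)·log₂(3/8) + (1/2)·log₂(1/2) + (1/8)·log₂(1/8)]
  = 0.5306 + 0.5000 + 0.3750
  = 1.4056 bits
H(B) = -[(1/2)·log₂(1/2) + (1/2)·log₂(1/2)]
  = 0.5000 + 0.5000
  = 1.0000 bits

Maximum possible I(A;B) = min(1.4056, 1.0000) = 1.0000 bits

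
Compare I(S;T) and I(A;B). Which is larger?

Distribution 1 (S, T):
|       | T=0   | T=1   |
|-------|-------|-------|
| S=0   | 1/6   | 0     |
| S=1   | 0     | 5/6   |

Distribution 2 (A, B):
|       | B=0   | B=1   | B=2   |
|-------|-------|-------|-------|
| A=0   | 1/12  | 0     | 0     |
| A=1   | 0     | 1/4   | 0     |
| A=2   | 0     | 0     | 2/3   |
Distribution 1 (S, T):
Marginal P(S) (row sums):
  P(S=0) = 1/6 + 0 = 1/6
  P(S=1) = 0 + 5/6 = 5/6
Marginal P(T) (column sums):
  P(T=0) = 1/6 + 0 = 1/6
  P(T=1) = 0 + 5/6 = 5/6

H(S) = -[(1/6)·log₂(1/6) + (5/6)·log₂(5/6)]
  = 0.4308 + 0.2192
  = 0.6500 bits
H(T) = -[(1/6)·log₂(1/6) + (5/6)·log₂(5/6)]
  = 0.4308 + 0.2192
  = 0.6500 bits
H(S,T) = -[(1/6)·log₂(1/6) + (5/6)·log₂(5/6)]
  = 0.4308 + 0.2192
  = 0.6500 bits

I(S;T) = H(S) + H(T) - H(S,T)
  = 0.6500 + 0.6500 - 0.6500
  = 0.6500 bits

Distribution 2 (A, B):
Marginal P(A) (row sums):
  P(A=0) = 1/12 + 0 + 0 = 1/12
  P(A=1) = 0 + 1/4 + 0 = 1/4
  P(A=2) = 0 + 0 + 2/3 = 2/3
Marginal P(B) (column sums):
  P(B=0) = 1/12 + 0 + 0 = 1/12
  P(B=1) = 0 + 1/4 + 0 = 1/4
  P(B=2) = 0 + 0 + 2/3 = 2/3

H(A) = -[(1/12)·log₂(1/12) + (1/4)·log₂(1/4) + (2/3)·log₂(2/3)]
  = 0.2987 + 0.5000 + 0.3900
  = 1.1887 bits
H(B) = -[(1/12)·log₂(1/12) + (1/4)·log₂(1/4) + (2/3)·log₂(2/3)]
  = 0.2987 + 0.5000 + 0.3900
  = 1.1887 bits
H(A,B) = -[(1/12)·log₂(1/12) + (1/4)·log₂(1/4) + (2/3)·log₂(2/3)]
  = 0.2987 + 0.5000 + 0.3900
  = 1.1887 bits

I(A;B) = H(A) + H(B) - H(A,B)
  = 1.1887 + 1.1887 - 1.1887
  = 1.1887 bits

I(A;B) = 1.1887 bits > I(S;T) = 0.6500 bits, so (A, B) has the higher mutual information (stronger dependence).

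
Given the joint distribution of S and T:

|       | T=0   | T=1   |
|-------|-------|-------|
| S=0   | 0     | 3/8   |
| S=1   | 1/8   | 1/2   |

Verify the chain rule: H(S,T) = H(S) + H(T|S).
Left side:
H(S,T) = -[(3/8)·log₂(3/8) + (1/8)·log₂(1/8) + (1/2)·log₂(1/2)]
  = 0.5306 + 0.3750 + 0.5000
  = 1.4056 bits

Right side:
Marginal P(S) (row sums):
  P(S=0) = 0 + 3/8 = 3/8
  P(S=1) = 1/8 + 1/2 = 5/8
H(S) = -[(3/8)·log₂(3/8) + (5/8)·log₂(5/8)]
  = 0.5306 + 0.4238
  = 0.9544 bits
H(T|S) = -Σ P(S,T)·log₂ P(T|S), where P(T|S) = P(S,T) / P(S)
  (cells with P(S,T) = 0 contribute 0)
  (S=0,T=1): P(T|S) = (3/8)/(3/8) = 1;  -(3/8)·log₂(1) = 0.0000
  (S=1,T=0): P(T|S) = (1/8)/(5/8) = 1/5;  -(1/8)·log₂(1/5) = 0.2902
  (S=1,T=1): P(T|S) = (1/2)/(5/8) = 4/5;  -(1/2)·log₂(4/5) = 0.1610
H(T|S) = 0.0000 + 0.2902 + 0.1610
  = 0.4512 bits
H(S) + H(T|S) = 0.9544 + 0.4512 = 1.4056 bits

Both sides equal 1.4056 bits, so the chain rule holds ✓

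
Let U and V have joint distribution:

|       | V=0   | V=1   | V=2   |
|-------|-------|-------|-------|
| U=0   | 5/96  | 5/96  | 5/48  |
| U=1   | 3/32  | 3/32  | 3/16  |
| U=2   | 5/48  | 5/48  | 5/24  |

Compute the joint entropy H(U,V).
H(U,V) = -Σ P(U,V) log₂ P(U,V), summed over the non-zero cells:
H(U,V) = -[(5/96)·log₂(5/96) + (5/96)·log₂(5/96) + (5/48)·log₂(5/48) + (3/32)·log₂(3/32) + (3/32)·log₂(3/32) + (3/16)·log₂(3/16) + (5/48)·log₂(5/48) + (5/48)·log₂(5/48) + (5/24)·log₂(5/24)]
  = 0.2220 + 0.2220 + 0.3399 + 0.3202 + 0.3202 + 0.4528 + 0.3399 + 0.3399 + 0.4715
  = 3.0284 bits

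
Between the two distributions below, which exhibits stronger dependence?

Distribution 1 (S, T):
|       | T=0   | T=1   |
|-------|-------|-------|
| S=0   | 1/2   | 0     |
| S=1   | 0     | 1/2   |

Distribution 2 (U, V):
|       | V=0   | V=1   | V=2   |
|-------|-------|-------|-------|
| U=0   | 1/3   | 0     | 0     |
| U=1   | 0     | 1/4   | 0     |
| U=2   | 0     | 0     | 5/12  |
Distribution 1 (S, T):
Marginal P(S) (row sums):
  P(S=0) = 1/2 + 0 = 1/2
  P(S=1) = 0 + 1/2 = 1/2
Marginal P(T) (column sums):
  P(T=0) = 1/2 + 0 = 1/2
  P(T=1) = 0 + 1/2 = 1/2

H(S) = -[(1/2)·log₂(1/2) + (1/2)·log₂(1/2)]
  = 0.5000 + 0.5000
  = 1.0000 bits
H(T) = -[(1/2)·log₂(1/2) + (1/2)·log₂(1/2)]
  = 0.5000 + 0.5000
  = 1.0000 bits
H(S,T) = -[(1/2)·log₂(1/2) + (1/2)·log₂(1/2)]
  = 0.5000 + 0.5000
  = 1.0000 bits

I(S;T) = H(S) + H(T) - H(S,T)
  = 1.0000 + 1.0000 - 1.0000
  = 1.0000 bits

Distribution 2 (U, V):
Marginal P(U) (row sums):
  P(U=0) = 1/3 + 0 + 0 = 1/3
  P(U=1) = 0 + 1/4 + 0 = 1/4
  P(U=2) = 0 + 0 + 5/12 = 5/12
Marginal P(V) (column sums):
  P(V=0) = 1/3 + 0 + 0 = 1/3
  P(V=1) = 0 + 1/4 + 0 = 1/4
  P(V=2) = 0 + 0 + 5/12 = 5/12

H(U) = -[(1/3)·log₂(1/3) + (1/4)·log₂(1/4) + (5/12)·log₂(5/12)]
  = 0.5283 + 0.5000 + 0.5263
  = 1.5546 bits
H(V) = -[(1/3)·log₂(1/3) + (1/4)·log₂(1/4) + (5/12)·log₂(5/12)]
  = 0.5283 + 0.5000 + 0.5263
  = 1.5546 bits
H(U,V) = -[(1/3)·log₂(1/3) + (1/4)·log₂(1/4) + (5/12)·log₂(5/12)]
  = 0.5283 + 0.5000 + 0.5263
  = 1.5546 bits

I(U;V) = H(U) + H(V) - H(U,V)
  = 1.5546 + 1.5546 - 1.5546
  = 1.5546 bits

I(U;V) = 1.5546 bits > I(S;T) = 1.0000 bits, so (U, V) has the higher mutual information (stronger dependence).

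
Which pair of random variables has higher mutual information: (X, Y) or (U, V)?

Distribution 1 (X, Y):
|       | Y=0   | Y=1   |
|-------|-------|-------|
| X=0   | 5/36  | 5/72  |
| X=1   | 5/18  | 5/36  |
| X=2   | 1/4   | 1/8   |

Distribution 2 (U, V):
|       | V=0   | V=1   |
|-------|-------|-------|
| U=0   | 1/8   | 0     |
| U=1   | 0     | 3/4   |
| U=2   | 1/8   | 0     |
Distribution 1 (X, Y):
Marginal P(X) (row sums):
  P(X=0) = 5/36 + 5/72 = 5/24
  P(X=1) = 5/18 + 5/36 = 5/12
  P(X=2) = 1/4 + 1/8 = 3/8
Marginal P(Y) (column sums):
  P(Y=0) = 5/36 + 5/18 + 1/4 = 2/3
  P(Y=1) = 5/72 + 5/36 + 1/8 = 1/3

H(X) = -[(5/24)·log₂(5/24) + (5/12)·log₂(5/12) + (3/8)·log₂(3/8)]
  = 0.4715 + 0.5263 + 0.5306
  = 1.5284 bits
H(Y) = -[(2/3)·log₂(2/3) + (1/3)·log₂(1/3)]
  = 0.3900 + 0.5283
  = 0.9183 bits
H(X,Y) = -[(5/36)·log₂(5/36) + (5/72)·log₂(5/72) + (5/18)·log₂(5/18) + (5/36)·log₂(5/36) + (1/4)·log₂(1/4) + (1/8)·log₂(1/8)]
  = 0.3956 + 0.2672 + 0.5133 + 0.3956 + 0.5000 + 0.3750
  = 2.4467 bits

I(X;Y) = H(X) + H(Y) - H(X,Y)
  = 1.5284 + 0.9183 - 2.4467
  = 0.0000 bits

Distribution 2 (U, V):
Marginal P(U) (row sums):
  P(U=0) = 1/8 + 0 = 1/8
  P(U=1) = 0 + 3/4 = 3/4
  P(U=2) = 1/8 + 0 = 1/8
Marginal P(V) (column sums):
  P(V=0) = 1/8 + 0 + 1/8 = 1/4
  P(V=1) = 0 + 3/4 + 0 = 3/4

H(U) = -[(1/8)·log₂(1/8) + (3/4)·log₂(3/4) + (1/8)·log₂(1/8)]
  = 0.3750 + 0.3113 + 0.3750
  = 1.0613 bits
H(V) = -[(1/4)·log₂(1/4) + (3/4)·log₂(3/4)]
  = 0.5000 + 0.3113
  = 0.8113 bits
H(U,V) = -[(1/8)·log₂(1/8) + (3/4)·log₂(3/4) + (1/8)·log₂(1/8)]
  = 0.3750 + 0.3113 + 0.3750
  = 1.0613 bits

I(U;V) = H(U) + H(V) - H(U,V)
  = 1.0613 + 0.8113 - 1.0613
  = 0.8113 bits

I(U;V) = 0.8113 bits > I(X;Y) = 0.0000 bits, so (U, V) has the higher mutual information (stronger dependence).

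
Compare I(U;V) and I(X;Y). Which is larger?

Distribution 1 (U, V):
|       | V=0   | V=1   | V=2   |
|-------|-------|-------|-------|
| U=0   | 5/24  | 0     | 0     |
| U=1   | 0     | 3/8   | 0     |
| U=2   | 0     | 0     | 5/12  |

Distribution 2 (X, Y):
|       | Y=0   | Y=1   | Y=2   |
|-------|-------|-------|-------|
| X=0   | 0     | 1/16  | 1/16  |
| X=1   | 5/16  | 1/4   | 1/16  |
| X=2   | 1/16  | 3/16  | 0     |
Distribution 1 (U, V):
Marginal P(U) (row sums):
  P(U=0) = 5/24 + 0 + 0 = 5/24
  P(U=1) = 0 + 3/8 + 0 = 3/8
  P(U=2) = 0 + 0 + 5/12 = 5/12
Marginal P(V) (column sums):
  P(V=0) = 5/24 + 0 + 0 = 5/24
  P(V=1) = 0 + 3/8 + 0 = 3/8
  P(V=2) = 0 + 0 + 5/12 = 5/12

H(U) = -[(5/24)·log₂(5/24) + (3/8)·log₂(3/8) + (5/12)·log₂(5/12)]
  = 0.4715 + 0.5306 + 0.5263
  = 1.5284 bits
H(V) = -[(5/24)·log₂(5/24) + (3/8)·log₂(3/8) + (5/12)·log₂(5/12)]
  = 0.4715 + 0.5306 + 0.5263
  = 1.5284 bits
H(U,V) = -[(5/24)·log₂(5/24) + (3/8)·log₂(3/8) + (5/12)·log₂(5/12)]
  = 0.4715 + 0.5306 + 0.5263
  = 1.5284 bits

I(U;V) = H(U) + H(V) - H(U,V)
  = 1.5284 + 1.5284 - 1.5284
  = 1.5284 bits

Distribution 2 (X, Y):
Marginal P(X) (row sums):
  P(X=0) = 0 + 1/16 + 1/16 = 1/8
  P(X=1) = 5/16 + 1/4 + 1/16 = 5/8
  P(X=2) = 1/16 + 3/16 + 0 = 1/4
Marginal P(Y) (column sums):
  P(Y=0) = 0 + 5/16 + 1/16 = 3/8
  P(Y=1) = 1/16 + 1/4 + 3/16 = 1/2
  P(Y=2) = 1/16 + 1/16 + 0 = 1/8

H(X) = -[(1/8)·log₂(1/8) + (5/8)·log₂(5/8) + (1/4)·log₂(1/4)]
  = 0.3750 + 0.4238 + 0.5000
  = 1.2988 bits
H(Y) = -[(3/8)·log₂(3/8) + (1/2)·log₂(1/2) + (1/8)·log₂(1/8)]
  = 0.5306 + 0.5000 + 0.3750
  = 1.4056 bits
H(X,Y) = -[(1/16)·log₂(1/16) + (1/16)·log₂(1/16) + (5/16)·log₂(5/16) + (1/4)·log₂(1/4) + (1/16)·log₂(1/16) + (1/16)·log₂(1/16) + (3/16)·log₂(3/16)]
  = 0.2500 + 0.2500 + 0.5244 + 0.5000 + 0.2500 + 0.2500 + 0.4528
  = 2.4772 bits

I(X;Y) = H(X) + H(Y) - H(X,Y)
  = 1.2988 + 1.4056 - 2.4772
  = 0.2272 bits

I(U;V) = 1.5284 bits > I(X;Y) = 0.2272 bits, so (U, V) has the higher mutual information (stronger dependence).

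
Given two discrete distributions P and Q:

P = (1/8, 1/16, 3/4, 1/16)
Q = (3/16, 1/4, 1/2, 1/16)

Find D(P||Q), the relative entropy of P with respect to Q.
D(P||Q) = Σ P(i) log₂(P(i)/Q(i))
  i=0: (1/8) × log₂((1/8)/(3/16)) = (1/8) × log₂(2/3) = -0.0731
  i=1: (1/16) × log₂((1/16)/(1/4)) = (1/16) × log₂(1/4) = -0.1250
  i=2: (3/4) × log₂((3/4)/(1/2)) = (3/4) × log₂(3/2) = 0.4387
  i=3: (1/16) × log₂((1/16)/(1/16)) = (1/16) × log₂(1) = 0.0000
D(P||Q) = -0.0731 - 0.1250 + 0.4387 + 0.0000
  = 0.2406 bits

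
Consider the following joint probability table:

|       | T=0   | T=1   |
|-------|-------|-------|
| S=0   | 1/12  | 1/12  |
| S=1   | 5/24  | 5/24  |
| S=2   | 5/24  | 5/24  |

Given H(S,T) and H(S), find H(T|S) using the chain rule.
From the chain rule: H(S,T) = H(S) + H(T|S)
Therefore: H(T|S) = H(S,T) - H(S)

H(S,T) = -[(1/12)·log₂(1/12) + (1/12)·log₂(1/12) + (5/24)·log₂(5/24) + (5/24)·log₂(5/24) + (5/24)·log₂(5/24) + (5/24)·log₂(5/24)]
  = 0.2987 + 0.2987 + 0.4715 + 0.4715 + 0.4715 + 0.4715
  = 2.4834 bits
Marginal P(S) (row sums):
  P(S=0) = 1/12 + 1/12 = 1/6
  P(S=1) = 5/24 + 5/24 = 5/12
  P(S=2) = 5/24 + 5/24 = 5/12
H(S) = -[(1/6)·log₂(1/6) + (5/12)·log₂(5/12) + (5/12)·log₂(5/12)]
  = 0.4308 + 0.5263 + 0.5263
  = 1.4834 bits

H(T|S) = 2.4834 - 1.4834 = 1.0000 bits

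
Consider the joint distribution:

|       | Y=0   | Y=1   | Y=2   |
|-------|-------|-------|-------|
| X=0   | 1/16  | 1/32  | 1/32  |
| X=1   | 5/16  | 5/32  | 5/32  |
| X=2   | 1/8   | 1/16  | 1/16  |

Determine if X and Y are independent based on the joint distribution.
Marginal P(X) (row sums):
  P(X=0) = 1/16 + 1/32 + 1/32 = 1/8
  P(X=1) = 5/16 + 5/32 + 5/32 = 5/8
  P(X=2) = 1/8 + 1/16 + 1/16 = 1/4
Marginal P(Y) (column sums):
  P(Y=0) = 1/16 + 5/16 + 1/8 = 1/2
  P(Y=1) = 1/32 + 5/32 + 1/16 = 1/4
  P(Y=2) = 1/32 + 5/32 + 1/16 = 1/4

X and Y are independent iff P(X=i,Y=j) = P(X=i)·P(Y=j) for every cell.
  P(X=0)·P(Y=0) = 1/8 × 1/2 = 1/16 = P(X=0,Y=0) ✓
  P(X=0)·P(Y=1) = 1/8 × 1/4 = 1/32 = P(X=0,Y=1) ✓
  P(X=0)·P(Y=2) = 1/8 × 1/4 = 1/32 = P(X=0,Y=2) ✓
  P(X=1)·P(Y=0) = 5/8 × 1/2 = 5/16 = P(X=1,Y=0) ✓
  P(X=1)·P(Y=1) = 5/8 × 1/4 = 5/32 = P(X=1,Y=1) ✓
  P(X=1)·P(Y=2) = 5/8 × 1/4 = 5/32 = P(X=1,Y=2) ✓
  P(X=2)·P(Y=0) = 1/4 × 1/2 = 1/8 = P(X=2,Y=0) ✓
  P(X=2)·P(Y=1) = 1/4 × 1/4 = 1/16 = P(X=2,Y=1) ✓
  P(X=2)·P(Y=2) = 1/4 × 1/4 = 1/16 = P(X=2,Y=2) ✓

Yes, X and Y are independent: every cell factors, so I(X;Y) = 0 bits.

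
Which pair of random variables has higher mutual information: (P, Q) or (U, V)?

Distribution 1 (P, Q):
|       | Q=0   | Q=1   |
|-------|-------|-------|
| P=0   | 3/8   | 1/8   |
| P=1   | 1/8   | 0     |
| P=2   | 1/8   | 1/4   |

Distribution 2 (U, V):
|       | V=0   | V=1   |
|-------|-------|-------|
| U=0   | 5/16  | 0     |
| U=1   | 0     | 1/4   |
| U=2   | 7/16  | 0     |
Distribution 1 (P, Q):
Marginal P(P) (row sums):
  P(P=0) = 3/8 + 1/8 = 1/2
  P(P=1) = 1/8 + 0 = 1/8
  P(P=2) = 1/8 + 1/4 = 3/8
Marginal P(Q) (column sums):
  P(Q=0) = 3/8 + 1/8 + 1/8 = 5/8
  P(Q=1) = 1/8 + 0 + 1/4 = 3/8

H(P) = -[(1/2)·log₂(1/2) + (1/8)·log₂(1/8) + (3/8)·log₂(3/8)]
  = 0.5000 + 0.3750 + 0.5306
  = 1.4056 bits
H(Q) = -[(5/8)·log₂(5/8) + (3/8)·log₂(3/8)]
  = 0.4238 + 0.5306
  = 0.9544 bits
H(P,Q) = -[(3/8)·log₂(3/8) + (1/8)·log₂(1/8) + (1/8)·log₂(1/8) + (1/8)·log₂(1/8) + (1/4)·log₂(1/4)]
  = 0.5306 + 0.3750 + 0.3750 + 0.3750 + 0.5000
  = 2.1556 bits

I(P;Q) = H(P) + H(Q) - H(P,Q)
  = 1.4056 + 0.9544 - 2.1556
  = 0.2044 bits

Distribution 2 (U, V):
Marginal P(U) (row sums):
  P(U=0) = 5/16 + 0 = 5/16
  P(U=1) = 0 + 1/4 = 1/4
  P(U=2) = 7/16 + 0 = 7/16
Marginal P(V) (column sums):
  P(V=0) = 5/16 + 0 + 7/16 = 3/4
  P(V=1) = 0 + 1/4 + 0 = 1/4

H(U) = -[(5/16)·log₂(5/16) + (1/4)·log₂(1/4) + (7/16)·log₂(7/16)]
  = 0.5244 + 0.5000 + 0.5218
  = 1.5462 bits
H(V) = -[(3/4)·log₂(3/4) + (1/4)·log₂(1/4)]
  = 0.3113 + 0.5000
  = 0.8113 bits
H(U,V) = -[(5/16)·log₂(5/16) + (1/4)·log₂(1/4) + (7/16)·log₂(7/16)]
  = 0.5244 + 0.5000 + 0.5218
  = 1.5462 bits

I(U;V) = H(U) + H(V) - H(U,V)
  = 1.5462 + 0.8113 - 1.5462
  = 0.8113 bits

I(U;V) = 0.8113 bits > I(P;Q) = 0.2044 bits, so (U, V) has the higher mutual information (stronger dependence).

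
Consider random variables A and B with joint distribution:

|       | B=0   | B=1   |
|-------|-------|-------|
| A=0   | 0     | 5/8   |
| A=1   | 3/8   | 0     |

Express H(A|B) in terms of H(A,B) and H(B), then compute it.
H(A|B) = H(A,B) - H(B)

Marginal P(B) (column sums):
  P(B=0) = 0 + 3/8 = 3/8
  P(B=1) = 5/8 + 0 = 5/8

H(A,B) = -[(5/8)·log₂(5/8) + (3/8)·log₂(3/8)]
  = 0.4238 + 0.5306
  = 0.9544 bits
H(B) = -[(3/8)·log₂(3/8) + (5/8)·log₂(5/8)]
  = 0.5306 + 0.4238
  = 0.9544 bits

H(A|B) = 0.9544 - 0.9544 = 0.0000 bits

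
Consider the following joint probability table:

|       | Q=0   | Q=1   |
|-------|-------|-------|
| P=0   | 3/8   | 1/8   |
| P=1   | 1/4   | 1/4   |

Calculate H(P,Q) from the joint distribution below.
H(P,Q) = -Σ P(P,Q) log₂ P(P,Q), summed over the non-zero cells:
H(P,Q) = -[(3/8)·log₂(3/8) + (1/8)·log₂(1/8) + (1/4)·log₂(1/4) + (1/4)·log₂(1/4)]
  = 0.5306 + 0.3750 + 0.5000 + 0.5000
  = 1.9056 bits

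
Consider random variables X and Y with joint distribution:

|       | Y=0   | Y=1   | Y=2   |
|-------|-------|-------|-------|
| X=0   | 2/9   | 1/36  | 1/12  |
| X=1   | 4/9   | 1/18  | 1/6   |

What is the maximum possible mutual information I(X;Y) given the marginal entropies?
The upper bound on mutual information is I(X;Y) ≤ min(H(X), H(Y)).

Marginal P(X) (row sums):
  P(X=0) = 2/9 + 1/36 + 1/12 = 1/3
  P(X=1) = 4/9 + 1/18 + 1/6 = 2/3
Marginal P(Y) (column sums):
  P(Y=0) = 2/9 + 4/9 = 2/3
  P(Y=1) = 1/36 + 1/18 = 1/12
  P(Y=2) = 1/12 + 1/6 = 1/4

H(X) = -[(1/3)·log₂(1/3) + (2/3)·log₂(2/3)]
  = 0.5283 + 0.3900
  = 0.9183 bits
H(Y) = -[(2/3)·log₂(2/3) + (1/12)·log₂(1/12) + (1/4)·log₂(1/4)]
  = 0.3900 + 0.2987 + 0.5000
  = 1.1887 bits

Maximum possible I(X;Y) = min(0.9183, 1.1887) = 0.9183 bits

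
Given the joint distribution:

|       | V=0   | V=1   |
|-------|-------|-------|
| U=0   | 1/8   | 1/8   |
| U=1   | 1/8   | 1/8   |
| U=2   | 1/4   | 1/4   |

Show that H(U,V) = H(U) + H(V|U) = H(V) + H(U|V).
Marginal P(U) (row sums):
  P(U=0) = 1/8 + 1/8 = 1/4
  P(U=1) = 1/8 + 1/8 = 1/4
  P(U=2) = 1/4 + 1/4 = 1/2
Marginal P(V) (column sums):
  P(V=0) = 1/8 + 1/8 + 1/4 = 1/2
  P(V=1) = 1/8 + 1/8 + 1/4 = 1/2

Decomposition 1: H(U) + H(V|U)
H(U) = -[(1/4)·log₂(1/4) + (1/4)·log₂(1/4) + (1/2)·log₂(1/2)]
  = 0.5000 + 0.5000 + 0.5000
  = 1.5000 bits
H(V|U) = -Σ P(U,V)·log₂ P(V|U), where P(V|U) = P(U,V) / P(U)
  (U=0,V=0): P(V|U) = (1/8)/(1/4) = 1/2;  -(1/8)·log₂(1/2) = 0.1250
  (U=0,V=1): P(V|U) = (1/8)/(1/4) = 1/2;  -(1/8)·log₂(1/2) = 0.1250
  (U=1,V=0): P(V|U) = (1/8)/(1/4) = 1/2;  -(1/8)·log₂(1/2) = 0.1250
  (U=1,V=1): P(V|U) = (1/8)/(1/4) = 1/2;  -(1/8)·log₂(1/2) = 0.1250
  (U=2,V=0): P(V|U) = (1/4)/(1/2) = 1/2;  -(1/4)·log₂(1/2) = 0.2500
  (U=2,V=1): P(V|U) = (1/4)/(1/2) = 1/2;  -(1/4)·log₂(1/2) = 0.2500
H(V|U) = 0.1250 + 0.1250 + 0.1250 + 0.1250 + 0.2500 + 0.2500
  = 1.0000 bits
H(U) + H(V|U) = 1.5000 + 1.0000 = 2.5000 bits

Decomposition 2: H(V) + H(U|V)
H(V) = -[(1/2)·log₂(1/2) + (1/2)·log₂(1/2)]
  = 0.5000 + 0.5000
  = 1.0000 bits
H(U|V) = -Σ P(U,V)·log₂ P(U|V), where P(U|V) = P(U,V) / P(V)
  (U=0,V=0): P(U|V) = (1/8)/(1/2) = 1/4;  -(1/8)·log₂(1/4) = 0.2500
  (U=0,V=1): P(U|V) = (1/8)/(1/2) = 1/4;  -(1/8)·log₂(1/4) = 0.2500
  (U=1,V=0): P(U|V) = (1/8)/(1/2) = 1/4;  -(1/8)·log₂(1/4) = 0.2500
  (U=1,V=1): P(U|V) = (1/8)/(1/2) = 1/4;  -(1/8)·log₂(1/4) = 0.2500
  (U=2,V=0): P(U|V) = (1/4)/(1/2) = 1/2;  -(1/4)·log₂(1/2) = 0.2500
  (U=2,V=1): P(U|V) = (1/4)/(1/2) = 1/2;  -(1/4)·log₂(1/2) = 0.2500
H(U|V) = 0.2500 + 0.2500 + 0.2500 + 0.2500 + 0.2500 + 0.2500
  = 1.5000 bits
H(V) + H(U|V) = 1.0000 + 1.5000 = 2.5000 bits

Direct computation of the joint entropy:
H(U,V) = -[(1/8)·log₂(1/8) + (1/8)·log₂(1/8) + (1/8)·log₂(1/8) + (1/8)·log₂(1/8) + (1/4)·log₂(1/4) + (1/4)·log₂(1/4)]
  = 0.3750 + 0.3750 + 0.3750 + 0.3750 + 0.5000 + 0.5000
  = 2.5000 bits

All three agree: H(U,V) = 2.5000 bits ✓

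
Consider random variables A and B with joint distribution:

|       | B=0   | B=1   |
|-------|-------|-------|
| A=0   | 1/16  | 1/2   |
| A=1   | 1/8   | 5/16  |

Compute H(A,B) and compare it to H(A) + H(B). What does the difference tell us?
Marginal P(A) (row sums):
  P(A=0) = 1/16 + 1/2 = 9/16
  P(A=1) = 1/8 + 5/16 = 7/16
Marginal P(B) (column sums):
  P(B=0) = 1/16 + 1/8 = 3/16
  P(B=1) = 1/2 + 5/16 = 13/16

H(A,B) = -[(1/16)·log₂(1/16) + (1/2)·log₂(1/2) + (1/8)·log₂(1/8) + (5/16)·log₂(5/16)]
  = 0.2500 + 0.5000 + 0.3750 + 0.5244
  = 1.6494 bits
H(A) = -[(9/16)·log₂(9/16) + (7/16)·log₂(7/16)]
  = 0.4669 + 0.5218
  = 0.9887 bits
H(B) = -[(3/16)·log₂(3/16) + (13/16)·log₂(13/16)]
  = 0.4528 + 0.2434
  = 0.6962 bits

H(A) + H(B) = 0.9887 + 0.6962 = 1.6849 bits
Difference: H(A) + H(B) - H(A,B) = 1.6849 - 1.6494 = 0.0355 bits = I(A;B)

The difference is the mutual information; it is positive here, so A and B are dependent (knowing one reduces uncertainty about the other by 0.0355 bits).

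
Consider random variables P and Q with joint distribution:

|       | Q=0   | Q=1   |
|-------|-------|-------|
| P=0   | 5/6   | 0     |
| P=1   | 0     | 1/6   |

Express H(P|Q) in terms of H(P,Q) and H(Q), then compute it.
H(P|Q) = H(P,Q) - H(Q)

Marginal P(Q) (column sums):
  P(Q=0) = 5/6 + 0 = 5/6
  P(Q=1) = 0 + 1/6 = 1/6

H(P,Q) = -[(5/6)·log₂(5/6) + (1/6)·log₂(1/6)]
  = 0.2192 + 0.4308
  = 0.6500 bits
H(Q) = -[(5/6)·log₂(5/6) + (1/6)·log₂(1/6)]
  = 0.2192 + 0.4308
  = 0.6500 bits

H(P|Q) = 0.6500 - 0.6500 = 0.0000 bits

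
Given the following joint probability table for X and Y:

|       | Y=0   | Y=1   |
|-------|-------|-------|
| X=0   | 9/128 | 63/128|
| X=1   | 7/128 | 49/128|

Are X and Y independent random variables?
Marginal P(X) (row sums):
  P(X=0) = 9/128 + 63/128 = 9/16
  P(X=1) = 7/128 + 49/128 = 7/16
Marginal P(Y) (column sums):
  P(Y=0) = 9/128 + 7/128 = 1/8
  P(Y=1) = 63/128 + 49/128 = 7/8

X and Y are independent iff P(X=i,Y=j) = P(X=i)·P(Y=j) for every cell.
  P(X=0)·P(Y=0) = 9/16 × 1/8 = 9/128 = P(X=0,Y=0) ✓
  P(X=0)·P(Y=1) = 9/16 × 7/8 = 63/128 = P(X=0,Y=1) ✓
  P(X=1)·P(Y=0) = 7/16 × 1/8 = 7/128 = P(X=1,Y=0) ✓
  P(X=1)·P(Y=1) = 7/16 × 7/8 = 49/128 = P(X=1,Y=1) ✓

Yes, X and Y are independent: every cell factors, so I(X;Y) = 0 bits.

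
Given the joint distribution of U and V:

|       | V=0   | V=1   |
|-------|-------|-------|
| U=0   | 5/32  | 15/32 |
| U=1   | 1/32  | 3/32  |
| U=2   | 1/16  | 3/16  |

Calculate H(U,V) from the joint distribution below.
H(U,V) = -Σ P(U,V) log₂ P(U,V), summed over the non-zero cells:
H(U,V) = -[(5/32)·log₂(5/32) + (15/32)·log₂(15/32) + (1/32)·log₂(1/32) + (3/32)·log₂(3/32) + (1/16)·log₂(1/16) + (3/16)·log₂(3/16)]
  = 0.4184 + 0.5124 + 0.1563 + 0.3202 + 0.2500 + 0.4528
  = 2.1101 bits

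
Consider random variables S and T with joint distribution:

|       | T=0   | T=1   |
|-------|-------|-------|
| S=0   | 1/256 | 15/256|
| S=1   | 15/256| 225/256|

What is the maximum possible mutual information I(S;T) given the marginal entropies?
The upper bound on mutual information is I(S;T) ≤ min(H(S), H(T)).

Marginal P(S) (row sums):
  P(S=0) = 1/256 + 15/256 = 1/16
  P(S=1) = 15/256 + 225/256 = 15/16
Marginal P(T) (column sums):
  P(T=0) = 1/256 + 15/256 = 1/16
  P(T=1) = 15/256 + 225/256 = 15/16

H(S) = -[(1/16)·log₂(1/16) + (15/16)·log₂(15/16)]
  = 0.2500 + 0.0873
  = 0.3373 bits
H(T) = -[(1/16)·log₂(1/16) + (15/16)·log₂(15/16)]
  = 0.2500 + 0.0873
  = 0.3373 bits

Maximum possible I(S;T) = min(0.3373, 0.3373) = 0.3373 bits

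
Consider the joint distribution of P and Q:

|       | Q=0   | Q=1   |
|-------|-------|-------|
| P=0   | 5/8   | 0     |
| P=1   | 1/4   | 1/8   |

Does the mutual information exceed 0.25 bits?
Marginal P(P) (row sums):
  P(P=0) = 5/8 + 0 = 5/8
  P(P=1) = 1/4 + 1/8 = 3/8
Marginal P(Q) (column sums):
  P(Q=0) = 5/8 + 1/4 = 7/8
  P(Q=1) = 0 + 1/8 = 1/8

H(P) = -[(5/8)·log₂(5/8) + (3/8)·log₂(3/8)]
  = 0.4238 + 0.5306
  = 0.9544 bits
H(Q) = -[(7/8)·log₂(7/8) + (1/8)·log₂(1/8)]
  = 0.1686 + 0.3750
  = 0.5436 bits
H(P,Q) = -[(5/8)·log₂(5/8) + (1/4)·log₂(1/4) + (1/8)·log₂(1/8)]
  = 0.4238 + 0.5000 + 0.3750
  = 1.2988 bits

I(P;Q) = H(P) + H(Q) - H(P,Q)
  = 0.9544 + 0.5436 - 1.2988
  = 0.1992 bits

No. I(P;Q) = 0.1992 bits, which is ≤ 0.25 bits.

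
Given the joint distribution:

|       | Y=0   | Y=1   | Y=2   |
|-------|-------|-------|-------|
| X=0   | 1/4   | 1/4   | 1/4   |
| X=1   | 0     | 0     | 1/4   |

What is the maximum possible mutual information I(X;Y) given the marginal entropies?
The upper bound on mutual information is I(X;Y) ≤ min(H(X), H(Y)).

Marginal P(X) (row sums):
  P(X=0) = 1/4 + 1/4 + 1/4 = 3/4
  P(X=1) = 0 + 0 + 1/4 = 1/4
Marginal P(Y) (column sums):
  P(Y=0) = 1/4 + 0 = 1/4
  P(Y=1) = 1/4 + 0 = 1/4
  P(Y=2) = 1/4 + 1/4 = 1/2

H(X) = -[(3/4)·log₂(3/4) + (1/4)·log₂(1/4)]
  = 0.3113 + 0.5000
  = 0.8113 bits
H(Y) = -[(1/4)·log₂(1/4) + (1/4)·log₂(1/4) + (1/2)·log₂(1/2)]
  = 0.5000 + 0.5000 + 0.5000
  = 1.5000 bits

Maximum possible I(X;Y) = min(0.8113, 1.5000) = 0.8113 bits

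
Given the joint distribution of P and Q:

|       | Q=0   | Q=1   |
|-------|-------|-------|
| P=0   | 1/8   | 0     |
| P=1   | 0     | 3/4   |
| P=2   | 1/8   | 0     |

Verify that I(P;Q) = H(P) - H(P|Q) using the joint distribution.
Left side, from I(P;Q) = H(P) + H(Q) - H(P,Q):
Marginal P(P) (row sums):
  P(P=0) = 1/8 + 0 = 1/8
  P(P=1) = 0 + 3/4 = 3/4
  P(P=2) = 1/8 + 0 = 1/8
Marginal P(Q) (column sums):
  P(Q=0) = 1/8 + 0 + 1/8 = 1/4
  P(Q=1) = 0 + 3/4 + 0 = 3/4

H(P) = -[(1/8)·log₂(1/8) + (3/4)·log₂(3/4) + (1/8)·log₂(1/8)]
  = 0.3750 + 0.3113 + 0.3750
  = 1.0613 bits
H(Q) = -[(1/4)·log₂(1/4) + (3/4)·log₂(3/4)]
  = 0.5000 + 0.3113
  = 0.8113 bits
H(P,Q) = -[(1/8)·log₂(1/8) + (3/4)·log₂(3/4) + (1/8)·log₂(1/8)]
  = 0.3750 + 0.3113 + 0.3750
  = 1.0613 bits

I(P;Q) = H(P) + H(Q) - H(P,Q)
  = 1.0613 + 0.8113 - 1.0613
  = 0.8113 bits

Right side, with H(P|Q) computed directly from the conditional probabilities:
H(P|Q) = -Σ P(P,Q)·log₂ P(P|Q), where P(P|Q) = P(P,Q) / P(Q)
  (cells with P(P,Q) = 0 contribute 0)
  (P=0,Q=0): P(P|Q) = (1/8)/(1/4) = 1/2;  -(1/8)·log₂(1/2) = 0.1250
  (P=1,Q=1): P(P|Q) = (3/4)/(3/4) = 1;  -(3/4)·log₂(1) = 0.0000
  (P=2,Q=0): P(P|Q) = (1/8)/(1/4) = 1/2;  -(1/8)·log₂(1/2) = 0.1250
H(P|Q) = 0.1250 + 0.0000 + 0.1250
  = 0.2500 bits
H(P) - H(P|Q) = 1.0613 - 0.2500 = 0.8113 bits

Both sides equal 0.8113 bits, so I(P;Q) = H(P) - H(P|Q) ✓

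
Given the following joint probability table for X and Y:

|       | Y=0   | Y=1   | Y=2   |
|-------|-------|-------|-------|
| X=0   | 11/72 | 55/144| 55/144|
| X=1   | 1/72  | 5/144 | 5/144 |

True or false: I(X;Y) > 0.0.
Marginal P(X) (row sums):
  P(X=0) = 11/72 + 55/144 + 55/144 = 11/12
  P(X=1) = 1/72 + 5/144 + 5/144 = 1/12
Marginal P(Y) (column sums):
  P(Y=0) = 11/72 + 1/72 = 1/6
  P(Y=1) = 55/144 + 5/144 = 5/12
  P(Y=2) = 55/144 + 5/144 = 5/12

H(X) = -[(11/12)·log₂(11/12) + (1/12)·log₂(1/12)]
  = 0.1151 + 0.2987
  = 0.4138 bits
H(Y) = -[(1/6)·log₂(1/6) + (5/12)·log₂(5/12) + (5/12)·log₂(5/12)]
  = 0.4308 + 0.5263 + 0.5263
  = 1.4834 bits
H(X,Y) = -[(11/72)·log₂(11/72) + (55/144)·log₂(55/144) + (55/144)·log₂(55/144) + (1/72)·log₂(1/72) + (5/144)·log₂(5/144) + (5/144)·log₂(5/144)]
  = 0.4141 + 0.5304 + 0.5304 + 0.0857 + 0.1683 + 0.1683
  = 1.8972 bits

I(X;Y) = H(X) + H(Y) - H(X,Y)
  = 0.4138 + 1.4834 - 1.8972
  = 0.0000 bits

False. I(X;Y) = 0.0000 bits, which is ≤ 0.0 bits.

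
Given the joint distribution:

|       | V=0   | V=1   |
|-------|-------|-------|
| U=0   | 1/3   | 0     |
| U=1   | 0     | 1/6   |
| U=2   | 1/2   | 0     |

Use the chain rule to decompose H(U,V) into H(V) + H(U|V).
By the chain rule: H(U,V) = H(V) + H(U|V)

Marginal P(V) (column sums):
  P(V=0) = 1/3 + 0 + 1/2 = 5/6
  P(V=1) = 0 + 1/6 + 0 = 1/6
H(V) = -[(5/6)·log₂(5/6) + (1/6)·log₂(1/6)]
  = 0.2192 + 0.4308
  = 0.6500 bits
H(U|V) = -Σ P(U,V)·log₂ P(U|V), where P(U|V) = P(U,V) / P(V)
  (cells with P(U,V) = 0 contribute 0)
  (U=0,V=0): P(U|V) = (1/3)/(5/6) = 2/5;  -(1/3)·log₂(2/5) = 0.4406
  (U=1,V=1): P(U|V) = (1/6)/(1/6) = 1;  -(1/6)·log₂(1) = 0.0000
  (U=2,V=0): P(U|V) = (1/2)/(5/6) = 3/5;  -(1/2)·log₂(3/5) = 0.3685
H(U|V) = 0.4406 + 0.0000 + 0.3685
  = 0.8091 bits

H(U,V) = H(V) + H(U|V) = 0.6500 + 0.8091 = 1.4591 bits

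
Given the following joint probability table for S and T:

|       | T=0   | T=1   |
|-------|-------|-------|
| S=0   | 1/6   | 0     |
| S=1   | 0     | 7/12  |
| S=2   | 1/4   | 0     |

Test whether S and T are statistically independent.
Marginal P(S) (row sums):
  P(S=0) = 1/6 + 0 = 1/6
  P(S=1) = 0 + 7/12 = 7/12
  P(S=2) = 1/4 + 0 = 1/4
Marginal P(T) (column sums):
  P(T=0) = 1/6 + 0 + 1/4 = 5/12
  P(T=1) = 0 + 7/12 + 0 = 7/12

S and T are independent iff P(S=i,T=j) = P(S=i)·P(T=j) for every cell.
  P(S=0)·P(T=0) = 1/6 × 5/12 = 5/72, but P(S=0,T=0) = 1/6 ✗

No, S and T are not independent. Quantitatively, I(S;T) > 0:

H(S) = -[(1/6)·log₂(1/6) + (7/12)·log₂(7/12) + (1/4)·log₂(1/4)]
  = 0.4308 + 0.4536 + 0.5000
  = 1.3844 bits
H(T) = -[(5/12)·log₂(5/12) + (7/12)·log₂(7/12)]
  = 0.5263 + 0.4536
  = 0.9799 bits
H(S,T) = -[(1/6)·log₂(1/6) + (7/12)·log₂(7/12) + (1/4)·log₂(1/4)]
  = 0.4308 + 0.4536 + 0.5000
  = 1.3844 bits
I(S;T) = H(S) + H(T) - H(S,T) = 1.3844 + 0.9799 - 1.3844 = 0.9799 bits > 0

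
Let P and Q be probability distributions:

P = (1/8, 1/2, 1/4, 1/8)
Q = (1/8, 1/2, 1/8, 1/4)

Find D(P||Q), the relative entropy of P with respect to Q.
D(P||Q) = Σ P(i) log₂(P(i)/Q(i))
  i=0: (1/8) × log₂((1/8)/(1/8)) = (1/8) × log₂(1) = 0.0000
  i=1: (1/2) × log₂((1/2)/(1/2)) = (1/2) × log₂(1) = 0.0000
  i=2: (1/4) × log₂((1/4)/(1/8)) = (1/4) × log₂(2) = 0.2500
  i=3: (1/8) × log₂((1/8)/(1/4)) = (1/8) × log₂(1/2) = -0.1250
D(P||Q) = 0.0000 + 0.0000 + 0.2500 - 0.1250
  = 0.1250 bits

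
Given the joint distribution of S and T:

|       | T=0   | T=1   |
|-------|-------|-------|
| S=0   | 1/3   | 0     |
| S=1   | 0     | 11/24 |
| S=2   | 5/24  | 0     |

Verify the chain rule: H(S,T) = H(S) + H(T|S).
Left side:
H(S,T) = -[(1/3)·log₂(1/3) + (11/24)·log₂(11/24) + (5/24)·log₂(5/24)]
  = 0.5283 + 0.5159 + 0.4715
  = 1.5157 bits

Right side:
Marginal P(S) (row sums):
  P(S=0) = 1/3 + 0 = 1/3
  P(S=1) = 0 + 11/24 = 11/24
  P(S=2) = 5/24 + 0 = 5/24
H(S) = -[(1/3)·log₂(1/3) + (11/24)·log₂(11/24) + (5/24)·log₂(5/24)]
  = 0.5283 + 0.5159 + 0.4715
  = 1.5157 bits
H(T|S) = -Σ P(S,T)·log₂ P(T|S), where P(T|S) = P(S,T) / P(S)
  (cells with P(S,T) = 0 contribute 0)
  (S=0,T=0): P(T|S) = (1/3)/(1/3) = 1;  -(1/3)·log₂(1) = 0.0000
  (S=1,T=1): P(T|S) = (11/24)/(11/24) = 1;  -(11/24)·log₂(1) = 0.0000
  (S=2,T=0): P(T|S) = (5/24)/(5/24) = 1;  -(5/24)·log₂(1) = 0.0000
H(T|S) = 0.0000 + 0.0000 + 0.0000
  = 0.0000 bits
H(S) + H(T|S) = 1.5157 + 0.0000 = 1.5157 bits

Both sides equal 1.5157 bits, so the chain rule holds ✓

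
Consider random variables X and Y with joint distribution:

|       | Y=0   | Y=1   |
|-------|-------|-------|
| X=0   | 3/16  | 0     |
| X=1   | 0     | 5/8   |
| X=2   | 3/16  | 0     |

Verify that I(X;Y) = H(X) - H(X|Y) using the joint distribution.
Left side, from I(X;Y) = H(X) + H(Y) - H(X,Y):
Marginal P(X) (row sums):
  P(X=0) = 3/16 + 0 = 3/16
  P(X=1) = 0 + 5/8 = 5/8
  P(X=2) = 3/16 + 0 = 3/16
Marginal P(Y) (column sums):
  P(Y=0) = 3/16 + 0 + 3/16 = 3/8
  P(Y=1) = 0 + 5/8 + 0 = 5/8

H(X) = -[(3/16)·log₂(3/16) + (5/8)·log₂(5/8) + (3/16)·log₂(3/16)]
  = 0.4528 + 0.4238 + 0.4528
  = 1.3294 bits
H(Y) = -[(3/8)·log₂(3/8) + (5/8)·log₂(5/8)]
  = 0.5306 + 0.4238
  = 0.9544 bits
H(X,Y) = -[(3/16)·log₂(3/16) + (5/8)·log₂(5/8) + (3/16)·log₂(3/16)]
  = 0.4528 + 0.4238 + 0.4528
  = 1.3294 bits

I(X;Y) = H(X) + H(Y) - H(X,Y)
  = 1.3294 + 0.9544 - 1.3294
  = 0.9544 bits

Right side, with H(X|Y) computed directly from the conditional probabilities:
H(X|Y) = -Σ P(X,Y)·log₂ P(X|Y), where P(X|Y) = P(X,Y) / P(Y)
  (cells with P(X,Y) = 0 contribute 0)
  (X=0,Y=0): P(X|Y) = (3/16)/(3/8) = 1/2;  -(3/16)·log₂(1/2) = 0.1875
  (X=1,Y=1): P(X|Y) = (5/8)/(5/8) = 1;  -(5/8)·log₂(1) = 0.0000
  (X=2,Y=0): P(X|Y) = (3/16)/(3/8) = 1/2;  -(3/16)·log₂(1/2) = 0.1875
H(X|Y) = 0.1875 + 0.0000 + 0.1875
  = 0.3750 bits
H(X) - H(X|Y) = 1.3294 - 0.3750 = 0.9544 bits

Both sides equal 0.9544 bits, so I(X;Y) = H(X) - H(X|Y) ✓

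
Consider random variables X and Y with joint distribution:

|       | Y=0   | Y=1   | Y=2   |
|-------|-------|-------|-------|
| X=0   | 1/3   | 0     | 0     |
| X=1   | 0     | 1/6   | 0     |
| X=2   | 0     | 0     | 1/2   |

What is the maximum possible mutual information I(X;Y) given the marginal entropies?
The upper bound on mutual information is I(X;Y) ≤ min(H(X), H(Y)).

Marginal P(X) (row sums):
  P(X=0) = 1/3 + 0 + 0 = 1/3
  P(X=1) = 0 + 1/6 + 0 = 1/6
  P(X=2) = 0 + 0 + 1/2 = 1/2
Marginal P(Y) (column sums):
  P(Y=0) = 1/3 + 0 + 0 = 1/3
  P(Y=1) = 0 + 1/6 + 0 = 1/6
  P(Y=2) = 0 + 0 + 1/2 = 1/2

H(X) = -[(1/3)·log₂(1/3) + (1/6)·log₂(1/6) + (1/2)·log₂(1/2)]
  = 0.5283 + 0.4308 + 0.5000
  = 1.4591 bits
H(Y) = -[(1/3)·log₂(1/3) + (1/6)·log₂(1/6) + (1/2)·log₂(1/2)]
  = 0.5283 + 0.4308 + 0.5000
  = 1.4591 bits

Maximum possible I(X;Y) = min(1.4591, 1.4591) = 1.4591 bits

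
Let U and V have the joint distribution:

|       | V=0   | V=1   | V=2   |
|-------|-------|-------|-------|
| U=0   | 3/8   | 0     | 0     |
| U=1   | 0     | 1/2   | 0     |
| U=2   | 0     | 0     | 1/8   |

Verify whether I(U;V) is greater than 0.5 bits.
Marginal P(U) (row sums):
  P(U=0) = 3/8 + 0 + 0 = 3/8
  P(U=1) = 0 + 1/2 + 0 = 1/2
  P(U=2) = 0 + 0 + 1/8 = 1/8
Marginal P(V) (column sums):
  P(V=0) = 3/8 + 0 + 0 = 3/8
  P(V=1) = 0 + 1/2 + 0 = 1/2
  P(V=2) = 0 + 0 + 1/8 = 1/8

H(U) = -[(3/8)·log₂(3/8) + (1/2)·log₂(1/2) + (1/8)·log₂(1/8)]
  = 0.5306 + 0.5000 + 0.3750
  = 1.4056 bits
H(V) = -[(3/8)·log₂(3/8) + (1/2)·log₂(1/2) + (1/8)·log₂(1/8)]
  = 0.5306 + 0.5000 + 0.3750
  = 1.4056 bits
H(U,V) = -[(3/8)·log₂(3/8) + (1/2)·log₂(1/2) + (1/8)·log₂(1/8)]
  = 0.5306 + 0.5000 + 0.3750
  = 1.4056 bits

I(U;V) = H(U) + H(V) - H(U,V)
  = 1.4056 + 1.4056 - 1.4056
  = 1.4056 bits

Yes. I(U;V) = 1.4056 bits, which is > 0.5 bits.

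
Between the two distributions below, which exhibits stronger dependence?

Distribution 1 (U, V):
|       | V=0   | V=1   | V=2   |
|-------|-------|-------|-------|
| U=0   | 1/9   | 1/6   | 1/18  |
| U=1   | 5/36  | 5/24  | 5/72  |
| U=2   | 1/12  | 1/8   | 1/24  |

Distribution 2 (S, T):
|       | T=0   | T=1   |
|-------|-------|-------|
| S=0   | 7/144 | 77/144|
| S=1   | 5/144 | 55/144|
Distribution 1 (U, V):
Marginal P(U) (row sums):
  P(U=0) = 1/9 + 1/6 + 1/18 = 1/3
  P(U=1) = 5/36 + 5/24 + 5/72 = 5/12
  P(U=2) = 1/12 + 1/8 + 1/24 = 1/4
Marginal P(V) (column sums):
  P(V=0) = 1/9 + 5/36 + 1/12 = 1/3
  P(V=1) = 1/6 + 5/24 + 1/8 = 1/2
  P(V=2) = 1/18 + 5/72 + 1/24 = 1/6

H(U) = -[(1/3)·log₂(1/3) + (5/12)·log₂(5/12) + (1/4)·log₂(1/4)]
  = 0.5283 + 0.5263 + 0.5000
  = 1.5546 bits
H(V) = -[(1/3)·log₂(1/3) + (1/2)·log₂(1/2) + (1/6)·log₂(1/6)]
  = 0.5283 + 0.5000 + 0.4308
  = 1.4591 bits
H(U,V) = -[(1/9)·log₂(1/9) + (1/6)·log₂(1/6) + (1/18)·log₂(1/18) + (5/36)·log₂(5/36) + (5/24)·log₂(5/24) + (5/72)·log₂(5/72) + (1/12)·log₂(1/12) + (1/8)·log₂(1/8) + (1/24)·log₂(1/24)]
  = 0.3522 + 0.4308 + 0.2317 + 0.3956 + 0.4715 + 0.2672 + 0.2987 + 0.3750 + 0.1910
  = 3.0137 bits

I(U;V) = H(U) + H(V) - H(U,V)
  = 1.5546 + 1.4591 - 3.0137
  = 0.0000 bits

Distribution 2 (S, T):
Marginal P(S) (row sums):
  P(S=0) = 7/144 + 77/144 = 7/12
  P(S=1) = 5/144 + 55/144 = 5/12
Marginal P(T) (column sums):
  P(T=0) = 7/144 + 5/144 = 1/12
  P(T=1) = 77/144 + 55/144 = 11/12

H(S) = -[(7/12)·log₂(7/12) + (5/12)·log₂(5/12)]
  = 0.4536 + 0.5263
  = 0.9799 bits
H(T) = -[(1/12)·log₂(1/12) + (11/12)·log₂(11/12)]
  = 0.2987 + 0.1151
  = 0.4138 bits
H(S,T) = -[(7/144)·log₂(7/144) + (77/144)·log₂(77/144) + (5/144)·log₂(5/144) + (55/144)·log₂(55/144)]
  = 0.2121 + 0.4829 + 0.1683 + 0.5304
  = 1.3937 bits

I(S;T) = H(S) + H(T) - H(S,T)
  = 0.9799 + 0.4138 - 1.3937
  = 0.0000 bits

Both joint tables factor as the product of their marginals, so I(U;V) = I(S;T) = 0 bits: neither is larger (both pairs are independent).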